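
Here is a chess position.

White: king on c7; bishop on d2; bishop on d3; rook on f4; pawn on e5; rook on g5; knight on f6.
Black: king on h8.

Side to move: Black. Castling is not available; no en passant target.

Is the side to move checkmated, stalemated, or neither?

stalemate

Black to move; black king on h8.
In check: no.
King squares — g7: attacked by Rg5; h7: attacked by Bd3; g8: attacked by Rg5.
Legal moves for Black: none.
Not in check and no legal moves → stalemate.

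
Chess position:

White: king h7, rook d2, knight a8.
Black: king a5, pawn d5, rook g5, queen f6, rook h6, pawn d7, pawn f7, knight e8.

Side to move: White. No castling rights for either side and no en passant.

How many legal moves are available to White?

0

White to move; king on h7.
In check: yes, from the black rook on h6.
Legal moves: none.
Count: 0.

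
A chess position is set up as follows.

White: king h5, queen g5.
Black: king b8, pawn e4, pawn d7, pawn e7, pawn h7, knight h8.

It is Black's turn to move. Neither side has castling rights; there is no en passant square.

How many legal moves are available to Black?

Black to move; king on b8.
In check: no.
Legal moves: Nf7, Ng6, Kc8, Ka8, Kc7, Kb7, Ka7, h6, e6, d6, e3, e5, d5.
Count: 13.

13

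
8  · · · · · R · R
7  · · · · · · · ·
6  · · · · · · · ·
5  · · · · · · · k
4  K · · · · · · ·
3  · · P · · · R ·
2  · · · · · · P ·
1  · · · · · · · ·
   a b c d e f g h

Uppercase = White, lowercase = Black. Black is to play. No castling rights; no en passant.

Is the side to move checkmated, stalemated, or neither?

Black to move; black king on h5.
In check: yes, from the white rook on h8.
King squares — g4: attacked by Rg3; h4: attacked by Rh8; g5: attacked by Rg3; g6: attacked by Rg3; h6: attacked by Rh8.
Legal moves for Black: none.
In check with no legal moves → checkmate.

checkmate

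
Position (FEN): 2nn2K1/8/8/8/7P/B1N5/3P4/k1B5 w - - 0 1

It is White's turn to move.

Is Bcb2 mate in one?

yes

After Bcb2: black king on a1; in check: yes, from the white bishop on b2.
King squares — b1: attacked by Nc3; a2: attacked by Nc3; b2: attacked by Ba3.
Black has no legal moves → checkmate.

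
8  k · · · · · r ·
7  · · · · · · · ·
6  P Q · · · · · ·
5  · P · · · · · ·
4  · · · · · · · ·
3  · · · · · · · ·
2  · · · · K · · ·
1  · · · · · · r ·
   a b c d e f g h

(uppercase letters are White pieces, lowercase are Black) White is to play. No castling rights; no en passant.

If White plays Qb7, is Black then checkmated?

After Qb7: black king on a8; in check: yes, from the white queen on b7.
King squares — a7: attacked by Qb7; b7: attacked by Pa6; b8: attacked by Qb7.
Black has no legal moves → checkmate.

yes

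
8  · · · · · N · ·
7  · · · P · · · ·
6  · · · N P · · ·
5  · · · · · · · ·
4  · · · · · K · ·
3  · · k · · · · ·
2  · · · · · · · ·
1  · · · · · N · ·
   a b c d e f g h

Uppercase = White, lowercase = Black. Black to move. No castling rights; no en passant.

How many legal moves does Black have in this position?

Black to move; king on c3.
In check: no.
Legal moves: Kd4, Kb4, Kd3, Kb3, Kc2, Kb2.
Count: 6.

6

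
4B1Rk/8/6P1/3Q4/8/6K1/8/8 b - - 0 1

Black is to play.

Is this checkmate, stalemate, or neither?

checkmate

Black to move; black king on h8.
In check: yes, from the white rook on g8.
King squares — g7: attacked by Rg8; h7: attacked by Pg6; g8: attacked by Qd5.
Legal moves for Black: none.
In check with no legal moves → checkmate.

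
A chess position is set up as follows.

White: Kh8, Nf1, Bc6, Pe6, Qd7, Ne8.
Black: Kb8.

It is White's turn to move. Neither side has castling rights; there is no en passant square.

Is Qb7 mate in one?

yes

After Qb7: black king on b8; in check: yes, from the white queen on b7.
King squares — a7: attacked by Qb7; b7: attacked by Bc6; c7: attacked by Qb7; a8: attacked by Qb7; c8: attacked by Qb7.
Black has no legal moves → checkmate.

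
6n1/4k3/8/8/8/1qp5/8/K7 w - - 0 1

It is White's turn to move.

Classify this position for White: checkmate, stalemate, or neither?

White to move; white king on a1.
In check: no.
King squares — b1: attacked by Qb3; a2: attacked by Qb3; b2: attacked by Qb3.
Legal moves for White: none.
Not in check and no legal moves → stalemate.

stalemate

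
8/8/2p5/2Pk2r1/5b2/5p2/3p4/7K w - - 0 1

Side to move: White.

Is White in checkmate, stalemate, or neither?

stalemate

White to move; white king on h1.
In check: no.
King squares — g1: attacked by Rg5; g2: attacked by Pf3; h2: attacked by Bf4.
Legal moves for White: none.
Not in check and no legal moves → stalemate.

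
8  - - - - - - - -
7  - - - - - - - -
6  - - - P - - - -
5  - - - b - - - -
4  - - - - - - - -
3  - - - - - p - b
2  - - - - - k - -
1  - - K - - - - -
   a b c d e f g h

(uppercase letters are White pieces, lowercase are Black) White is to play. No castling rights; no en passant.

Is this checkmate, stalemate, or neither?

neither

White to move; white king on c1.
In check: no.
Legal moves for White: Kd2, Kc2, Kb2, Kd1, Kb1, d7.
White has 6 legal moves and is not in check → neither.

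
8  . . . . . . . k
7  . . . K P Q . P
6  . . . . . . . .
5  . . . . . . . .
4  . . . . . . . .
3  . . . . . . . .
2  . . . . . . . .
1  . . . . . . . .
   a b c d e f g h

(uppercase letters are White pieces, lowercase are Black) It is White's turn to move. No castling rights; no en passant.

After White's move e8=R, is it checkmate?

yes

After e8=R: black king on h8; in check: yes, from the white rook on e8.
King squares — g7: attacked by Qf7; h7: attacked by Qf7; g8: attacked by Qf7.
Black has no legal moves → checkmate.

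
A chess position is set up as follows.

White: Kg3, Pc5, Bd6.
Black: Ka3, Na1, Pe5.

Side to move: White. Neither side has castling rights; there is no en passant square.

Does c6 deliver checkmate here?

no

After c6: black king on a3; in check: yes, from the white bishop on d6.
Black has 4 legal replies: Ka4, Kb3, Kb2, Ka2.
In check but a legal move exists → not checkmate.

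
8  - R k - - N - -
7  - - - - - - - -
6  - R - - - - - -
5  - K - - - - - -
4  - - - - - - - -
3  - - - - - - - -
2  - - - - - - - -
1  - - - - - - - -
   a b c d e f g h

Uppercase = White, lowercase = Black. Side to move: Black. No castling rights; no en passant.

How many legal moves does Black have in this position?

1

Black to move; king on c8.
In check: yes, from the white rook on b8.
Legal moves: Kc7.
Count: 1.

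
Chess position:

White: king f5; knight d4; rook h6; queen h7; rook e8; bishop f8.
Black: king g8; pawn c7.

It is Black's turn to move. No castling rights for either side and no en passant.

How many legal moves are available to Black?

0

Black to move; king on g8.
In check: yes, from the white queen on h7.
Legal moves: none.
Count: 0.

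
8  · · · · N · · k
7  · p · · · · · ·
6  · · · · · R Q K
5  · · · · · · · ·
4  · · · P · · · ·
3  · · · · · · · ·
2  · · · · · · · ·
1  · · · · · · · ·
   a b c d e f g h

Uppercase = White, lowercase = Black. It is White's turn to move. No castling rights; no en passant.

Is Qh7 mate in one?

After Qh7: black king on h8; in check: yes, from the white queen on h7.
King squares — g7: attacked by Kh6; h7: attacked by Kh6; g8: attacked by Qh7.
Black has no legal moves → checkmate.

yes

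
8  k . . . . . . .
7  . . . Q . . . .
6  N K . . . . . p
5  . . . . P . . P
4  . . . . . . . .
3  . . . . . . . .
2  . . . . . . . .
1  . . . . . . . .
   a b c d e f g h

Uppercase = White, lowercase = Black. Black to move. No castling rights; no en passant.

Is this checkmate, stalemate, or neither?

Black to move; black king on a8.
In check: no.
King squares — a7: attacked by Kb6; b7: attacked by Kb6; b8: attacked by Na6.
Legal moves for Black: none.
Not in check and no legal moves → stalemate.

stalemate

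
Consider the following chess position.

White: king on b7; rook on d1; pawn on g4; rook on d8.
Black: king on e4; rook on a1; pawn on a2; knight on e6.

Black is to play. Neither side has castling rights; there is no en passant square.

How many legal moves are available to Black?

Black to move; king on e4.
In check: no.
Legal moves: Nf8, Nxd8+, Ng7, Nc7, Ng5, Nc5+, Nf4, Nd4, Ke5, Kf4, Kf3, Ke3, Rxd1, Rc1, Rb1+.
Count: 15.

15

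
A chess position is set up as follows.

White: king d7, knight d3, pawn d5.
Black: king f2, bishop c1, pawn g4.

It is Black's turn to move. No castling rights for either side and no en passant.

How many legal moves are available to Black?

Black to move; king on f2.
In check: yes, from the white knight on d3.
Legal moves: Kg3, Kf3, Ke3, Kg2, Ke2, Kg1, Kf1.
Count: 7.

7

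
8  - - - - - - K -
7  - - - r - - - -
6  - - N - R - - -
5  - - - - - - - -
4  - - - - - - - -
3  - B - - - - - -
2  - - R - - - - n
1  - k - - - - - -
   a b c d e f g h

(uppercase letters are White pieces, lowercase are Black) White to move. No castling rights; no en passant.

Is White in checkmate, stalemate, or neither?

White to move; white king on g8.
In check: no.
Legal moves for White include: Kh8, Kf8, Re8, Re7, Rh6, Rg6, Rf6, Rd6, Re5, Re4, Re3, Ree2, Re1+, Nd8, Nb8, Ne7, Na7, Ne5, ... (list truncated; more exist).
White has legal moves and is not in check → neither.

neither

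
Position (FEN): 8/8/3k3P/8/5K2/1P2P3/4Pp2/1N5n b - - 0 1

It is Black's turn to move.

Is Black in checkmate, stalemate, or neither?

Black to move; black king on d6.
In check: no.
Legal moves for Black: Ke7, Kd7, Kc7, Ke6, Kc6, Kd5, Kc5, Ng3, f1=Q+, f1=R+, f1=B, f1=N.
Black has 12 legal moves and is not in check → neither.

neither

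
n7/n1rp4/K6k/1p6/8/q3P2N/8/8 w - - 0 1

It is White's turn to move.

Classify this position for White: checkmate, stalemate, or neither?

checkmate

White to move; white king on a6.
In check: yes, from the black queen on a3.
King squares — a5: attacked by Qa3; b5: attacked by Na7; b6: attacked by Na8; a7: attacked by Qa3; b7: attacked by Rc7.
Legal moves for White: none.
In check with no legal moves → checkmate.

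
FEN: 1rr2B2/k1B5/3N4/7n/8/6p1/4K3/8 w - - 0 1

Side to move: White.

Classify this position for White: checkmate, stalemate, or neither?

White to move; white king on e2.
In check: no.
Legal moves for White include: Bg7, Be7, Bh6, Bd8, Bxb8+, Bb6+, Ba5, Ne8, Nxc8+, Nf7, Nb7, Nf5, Nb5+, Ne4, Nc4, Kf3, Ke3, Kd3, ... (list truncated; more exist).
White has legal moves and is not in check → neither.

neither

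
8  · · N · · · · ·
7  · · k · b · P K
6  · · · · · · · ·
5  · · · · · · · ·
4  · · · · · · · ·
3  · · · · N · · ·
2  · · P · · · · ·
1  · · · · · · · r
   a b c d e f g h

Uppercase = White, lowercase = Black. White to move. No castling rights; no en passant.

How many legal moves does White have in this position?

2

White to move; king on h7.
In check: yes, from the black rook on h1.
Legal moves: Kg8, Kg6.
Count: 2.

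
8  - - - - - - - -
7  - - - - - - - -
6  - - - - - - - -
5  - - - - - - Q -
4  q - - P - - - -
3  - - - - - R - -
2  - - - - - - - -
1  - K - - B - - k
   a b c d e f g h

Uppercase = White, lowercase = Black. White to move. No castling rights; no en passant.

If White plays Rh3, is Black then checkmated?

After Rh3: black king on h1; in check: yes, from the white rook on h3.
King squares — g1: attacked by Qg5; g2: attacked by Qg5; h2: attacked by Rh3.
Black has no legal moves → checkmate.

yes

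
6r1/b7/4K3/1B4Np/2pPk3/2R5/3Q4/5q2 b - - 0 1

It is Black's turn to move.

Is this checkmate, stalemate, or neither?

Black to move; black king on e4.
In check: yes, from the white knight on g5.
King squares — d3: attacked by Qd2; e3: attacked by Qd2; f3: attacked by Rc3; d4: attacked by Qd2; f4: attacked by Qd2; d5: attacked by Ke6; e5: attacked by Pd4; f5: attacked by Ke6.
Legal moves for Black: Rxg5.
Black is in check but has 1 legal move → neither.

neither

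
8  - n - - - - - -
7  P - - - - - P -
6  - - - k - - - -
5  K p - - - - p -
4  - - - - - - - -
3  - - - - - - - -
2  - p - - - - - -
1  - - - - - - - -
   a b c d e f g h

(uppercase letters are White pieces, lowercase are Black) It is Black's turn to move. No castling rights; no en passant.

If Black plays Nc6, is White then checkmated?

no

After Nc6: white king on a5; in check: yes, from the black knight on c6.
White has 3 legal replies: Kb6, Ka6, Kxb5.
In check but a legal move exists → not checkmate.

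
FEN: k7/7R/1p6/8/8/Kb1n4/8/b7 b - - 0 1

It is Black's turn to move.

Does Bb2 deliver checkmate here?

After Bb2: white king on a3; in check: yes, from the black bishop on b2.
White has 1 legal reply: Kxb3.
In check but a legal move exists → not checkmate.

no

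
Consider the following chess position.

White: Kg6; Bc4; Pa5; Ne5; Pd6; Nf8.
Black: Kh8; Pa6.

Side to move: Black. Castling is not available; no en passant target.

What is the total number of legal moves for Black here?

Black to move; king on h8.
In check: no.
Legal moves: none.
Count: 0.

0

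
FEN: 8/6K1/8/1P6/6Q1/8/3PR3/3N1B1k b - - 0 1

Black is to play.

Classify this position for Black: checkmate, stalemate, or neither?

Black to move; black king on h1.
In check: no.
King squares — g1: attacked by Qg4; g2: attacked by Bf1; h2: attacked by Re2.
Legal moves for Black: none.
Not in check and no legal moves → stalemate.

stalemate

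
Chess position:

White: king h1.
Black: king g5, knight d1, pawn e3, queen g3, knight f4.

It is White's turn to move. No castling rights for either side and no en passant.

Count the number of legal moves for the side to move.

0

White to move; king on h1.
In check: no.
Legal moves: none.
Count: 0.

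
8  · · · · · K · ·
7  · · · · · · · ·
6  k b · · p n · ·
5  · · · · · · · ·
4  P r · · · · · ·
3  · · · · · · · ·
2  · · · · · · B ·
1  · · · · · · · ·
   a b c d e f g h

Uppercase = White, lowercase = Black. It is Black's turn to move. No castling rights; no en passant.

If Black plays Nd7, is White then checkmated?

no

After Nd7: white king on f8; in check: yes, from the black knight on d7.
White has 5 legal replies: Kg8, Ke8, Kg7, Kf7, Ke7.
In check but a legal move exists → not checkmate.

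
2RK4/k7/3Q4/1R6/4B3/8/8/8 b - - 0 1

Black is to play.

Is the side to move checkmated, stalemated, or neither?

Black to move; black king on a7.
In check: no.
King squares — a6: attacked by Qd6; b6: attacked by Rb5; b7: attacked by Be4; a8: attacked by Be4; b8: attacked by Rb5.
Legal moves for Black: none.
Not in check and no legal moves → stalemate.

stalemate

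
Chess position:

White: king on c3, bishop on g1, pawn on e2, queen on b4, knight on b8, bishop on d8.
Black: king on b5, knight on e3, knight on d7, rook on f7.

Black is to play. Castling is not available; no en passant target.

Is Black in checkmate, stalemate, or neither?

checkmate

Black to move; black king on b5.
In check: yes, from the white queen on b4.
King squares — a4: attacked by Qb4; b4: attacked by Kc3; c4: attacked by Kc3; a5: attacked by Qb4; c5: attacked by Qb4; a6: attacked by Nb8; b6: attacked by Qb4; c6: attacked by Nb8.
Legal moves for Black: none.
In check with no legal moves → checkmate.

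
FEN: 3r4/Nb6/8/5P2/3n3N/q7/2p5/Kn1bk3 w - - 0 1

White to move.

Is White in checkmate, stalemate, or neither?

White to move; white king on a1.
In check: yes, from the black queen on a3.
King squares — b1: attacked by Pc2; a2: attacked by Qa3; b2: attacked by Qa3.
Legal moves for White: none.
In check with no legal moves → checkmate.

checkmate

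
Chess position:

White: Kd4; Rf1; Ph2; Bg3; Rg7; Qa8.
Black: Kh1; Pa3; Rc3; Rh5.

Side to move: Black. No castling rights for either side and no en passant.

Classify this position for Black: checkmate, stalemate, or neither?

Black to move; black king on h1.
In check: yes, from the white rook on f1 and the white queen on a8.
King squares — g1: attacked by Rf1; g2: attacked by Qa8; h2: attacked by Bg3.
Legal moves for Black: none.
In check with no legal moves → checkmate.

checkmate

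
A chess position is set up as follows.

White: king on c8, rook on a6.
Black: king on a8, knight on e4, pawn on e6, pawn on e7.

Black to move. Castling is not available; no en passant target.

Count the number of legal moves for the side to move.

0

Black to move; king on a8.
In check: yes, from the white rook on a6.
Legal moves: none.
Count: 0.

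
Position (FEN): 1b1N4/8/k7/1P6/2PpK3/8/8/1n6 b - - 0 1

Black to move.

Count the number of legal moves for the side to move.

Black to move; king on a6.
In check: yes, from the white pawn on b5.
Legal moves: Ka7, Kb6, Ka5.
Count: 3.

3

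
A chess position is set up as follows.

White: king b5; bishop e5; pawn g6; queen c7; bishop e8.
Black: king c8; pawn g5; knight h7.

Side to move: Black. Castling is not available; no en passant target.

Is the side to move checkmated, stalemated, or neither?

checkmate

Black to move; black king on c8.
In check: yes, from the white queen on c7.
King squares — b7: attacked by Qc7; c7: attacked by Be5; d7: attacked by Qc7; b8: attacked by Qc7; d8: attacked by Qc7.
Legal moves for Black: none.
In check with no legal moves → checkmate.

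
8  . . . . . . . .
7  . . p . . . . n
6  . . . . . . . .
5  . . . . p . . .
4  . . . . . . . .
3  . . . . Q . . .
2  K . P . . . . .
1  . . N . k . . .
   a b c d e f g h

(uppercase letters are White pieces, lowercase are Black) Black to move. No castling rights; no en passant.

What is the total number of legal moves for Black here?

2

Black to move; king on e1.
In check: yes, from the white queen on e3.
Legal moves: Kf1, Kd1.
Count: 2.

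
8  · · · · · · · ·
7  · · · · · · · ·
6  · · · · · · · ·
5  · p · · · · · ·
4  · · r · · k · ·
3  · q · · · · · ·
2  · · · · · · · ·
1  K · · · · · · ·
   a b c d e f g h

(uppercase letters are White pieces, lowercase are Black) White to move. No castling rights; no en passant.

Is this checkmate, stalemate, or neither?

White to move; white king on a1.
In check: no.
King squares — b1: attacked by Qb3; a2: attacked by Qb3; b2: attacked by Qb3.
Legal moves for White: none.
Not in check and no legal moves → stalemate.

stalemate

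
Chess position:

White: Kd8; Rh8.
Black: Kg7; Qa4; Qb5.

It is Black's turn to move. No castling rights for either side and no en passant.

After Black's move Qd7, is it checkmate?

yes

After Qd7: white king on d8; in check: yes, from the black queen on d7.
King squares — c7: attacked by Qd7; d7: attacked by Qa4; e7: attacked by Qd7; c8: attacked by Qd7; e8: attacked by Qd7.
White has no legal moves → checkmate.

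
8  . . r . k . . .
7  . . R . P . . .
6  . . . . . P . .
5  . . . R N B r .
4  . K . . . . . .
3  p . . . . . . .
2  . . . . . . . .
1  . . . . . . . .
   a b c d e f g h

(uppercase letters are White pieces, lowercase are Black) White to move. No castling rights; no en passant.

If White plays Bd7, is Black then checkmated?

yes

After Bd7: black king on e8; in check: yes, from the white bishop on d7.
King squares — d7: attacked by Rd5; e7: attacked by Pf6; f7: attacked by Ne5; d8: attacked by Pe7; f8: attacked by Pe7.
Black has no legal moves → checkmate.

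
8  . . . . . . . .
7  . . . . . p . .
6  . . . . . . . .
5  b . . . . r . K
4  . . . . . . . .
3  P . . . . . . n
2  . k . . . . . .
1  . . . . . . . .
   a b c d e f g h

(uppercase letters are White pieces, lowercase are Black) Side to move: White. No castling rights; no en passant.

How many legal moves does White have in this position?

White to move; king on h5.
In check: yes, from the black rook on f5.
Legal moves: Kh6, Kh4, Kg4.
Count: 3.

3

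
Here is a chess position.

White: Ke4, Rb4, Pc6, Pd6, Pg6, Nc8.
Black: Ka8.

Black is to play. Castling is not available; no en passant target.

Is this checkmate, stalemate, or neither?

stalemate

Black to move; black king on a8.
In check: no.
King squares — a7: attacked by Nc8; b7: attacked by Rb4; b8: attacked by Rb4.
Legal moves for Black: none.
Not in check and no legal moves → stalemate.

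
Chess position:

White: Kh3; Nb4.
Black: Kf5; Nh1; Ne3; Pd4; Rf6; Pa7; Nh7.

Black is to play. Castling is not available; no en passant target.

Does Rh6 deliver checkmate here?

yes

After Rh6: white king on h3; in check: yes, from the black rook on h6.
King squares — g2: attacked by Ne3; h2: attacked by Rh6; g3: attacked by Nh1; g4: attacked by Ne3; h4: attacked by Rh6.
White has no legal moves → checkmate.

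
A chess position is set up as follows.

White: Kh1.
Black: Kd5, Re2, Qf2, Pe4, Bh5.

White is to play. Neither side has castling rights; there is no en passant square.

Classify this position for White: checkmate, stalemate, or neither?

stalemate

White to move; white king on h1.
In check: no.
King squares — g1: attacked by Qf2; g2: attacked by Qf2; h2: attacked by Qf2.
Legal moves for White: none.
Not in check and no legal moves → stalemate.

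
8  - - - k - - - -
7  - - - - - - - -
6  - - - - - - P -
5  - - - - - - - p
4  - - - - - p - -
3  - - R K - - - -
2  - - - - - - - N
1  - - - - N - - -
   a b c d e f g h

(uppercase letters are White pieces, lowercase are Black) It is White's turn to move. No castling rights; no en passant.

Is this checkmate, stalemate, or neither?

neither

White to move; white king on d3.
In check: no.
Legal moves for White include: Ke4, Kd4, Kc4, Ke2, Kd2, Kc2, Rc8+, Rc7, Rc6, Rc5, Rc4, Rb3, Ra3, Rc2, Rc1, Ng4, Nhf3, Nf1, ... (list truncated; more exist).
White has legal moves and is not in check → neither.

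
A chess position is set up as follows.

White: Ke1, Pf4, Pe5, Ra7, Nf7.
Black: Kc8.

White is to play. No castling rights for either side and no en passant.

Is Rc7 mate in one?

After Rc7: black king on c8; in check: yes, from the white rook on c7.
Black has 2 legal replies: Kb8, Kxc7.
In check but a legal move exists → not checkmate.

no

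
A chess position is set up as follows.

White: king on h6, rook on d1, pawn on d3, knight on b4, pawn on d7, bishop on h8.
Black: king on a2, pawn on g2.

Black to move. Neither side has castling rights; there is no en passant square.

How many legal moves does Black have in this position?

Black to move; king on a2.
In check: yes, from the white knight on b4.
Legal moves: Kb3, Ka3.
Count: 2.

2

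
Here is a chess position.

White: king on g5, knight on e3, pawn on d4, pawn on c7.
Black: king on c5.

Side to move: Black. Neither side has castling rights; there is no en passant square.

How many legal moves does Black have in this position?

6

Black to move; king on c5.
In check: yes, from the white pawn on d4.
Legal moves: Kd6, Kc6, Kb6, Kb5, Kxd4, Kb4.
Count: 6.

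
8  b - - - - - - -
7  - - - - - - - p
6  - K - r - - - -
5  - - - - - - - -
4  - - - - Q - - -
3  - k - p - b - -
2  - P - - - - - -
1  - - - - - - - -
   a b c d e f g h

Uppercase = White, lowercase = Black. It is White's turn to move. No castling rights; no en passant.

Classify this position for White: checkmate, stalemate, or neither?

neither

White to move; white king on b6.
In check: yes, from the black rook on d6.
Legal moves for White: Kc7, Ka7, Kc5, Kb5, Ka5, Qc6.
White is in check but has 6 legal moves → neither.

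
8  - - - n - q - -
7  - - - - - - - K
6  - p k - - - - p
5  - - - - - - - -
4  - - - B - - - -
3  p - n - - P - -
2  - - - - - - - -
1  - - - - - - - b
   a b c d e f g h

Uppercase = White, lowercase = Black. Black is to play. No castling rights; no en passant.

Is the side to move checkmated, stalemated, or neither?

Black to move; black king on c6.
In check: no.
Legal moves for Black include: Qh8+, Qg8+, Qe8, Qg7+, Qf7+, Qe7+, Qf6, Qd6, Qf5+, Qc5, Qf4, Qb4, Qxf3, Nf7, Nb7, Ne6, Kd7, Kc7, ... (list truncated; more exist).
Black has legal moves and is not in check → neither.

neither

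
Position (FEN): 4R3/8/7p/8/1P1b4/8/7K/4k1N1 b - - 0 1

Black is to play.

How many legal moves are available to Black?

Black to move; king on e1.
In check: yes, from the white rook on e8.
Legal moves: Kf2, Kd2, Kf1, Kd1, Be5+, Be3.
Count: 6.

6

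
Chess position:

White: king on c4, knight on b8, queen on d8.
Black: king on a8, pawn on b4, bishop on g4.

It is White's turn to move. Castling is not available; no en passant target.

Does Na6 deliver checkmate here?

After Na6: black king on a8; in check: yes, from the white queen on d8.
Black has 3 legal replies: Kb7, Ka7, Bc8.
In check but a legal move exists → not checkmate.

no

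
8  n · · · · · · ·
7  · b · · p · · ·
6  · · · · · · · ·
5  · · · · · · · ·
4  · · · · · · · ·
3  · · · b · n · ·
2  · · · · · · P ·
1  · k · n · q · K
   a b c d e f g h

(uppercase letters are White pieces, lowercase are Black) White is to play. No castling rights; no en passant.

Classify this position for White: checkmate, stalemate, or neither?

White to move; white king on h1.
In check: yes, from the black queen on f1.
King squares — g1: attacked by Qf1; g2: own pawn; h2: attacked by Nf3.
Legal moves for White: none.
In check with no legal moves → checkmate.

checkmate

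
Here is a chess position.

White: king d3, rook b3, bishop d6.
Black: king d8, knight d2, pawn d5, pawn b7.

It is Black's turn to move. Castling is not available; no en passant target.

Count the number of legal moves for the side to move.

12

Black to move; king on d8.
In check: no.
Legal moves: Ke8, Kc8, Kd7, Ne4, Nc4, Nf3, Nxb3, Nf1, Nb1, b6, d4, b5.
Count: 12.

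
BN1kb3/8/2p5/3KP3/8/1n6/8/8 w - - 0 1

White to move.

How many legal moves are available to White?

6

White to move; king on d5.
In check: yes, from the black pawn on c6.
Legal moves: Ke6, Kd6, Ke4, Kc4, Nxc6+, Bxc6.
Count: 6.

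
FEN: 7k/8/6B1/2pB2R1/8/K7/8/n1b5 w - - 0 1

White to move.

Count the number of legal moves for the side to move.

2

White to move; king on a3.
In check: yes, from the black bishop on c1.
Legal moves: Ka4, Ka2.
Count: 2.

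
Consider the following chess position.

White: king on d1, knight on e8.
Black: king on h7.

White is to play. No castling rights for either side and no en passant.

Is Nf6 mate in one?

After Nf6: black king on h7; in check: yes, from the white knight on f6.
Black has 4 legal replies: Kh8, Kg7, Kh6, Kg6.
In check but a legal move exists → not checkmate.

no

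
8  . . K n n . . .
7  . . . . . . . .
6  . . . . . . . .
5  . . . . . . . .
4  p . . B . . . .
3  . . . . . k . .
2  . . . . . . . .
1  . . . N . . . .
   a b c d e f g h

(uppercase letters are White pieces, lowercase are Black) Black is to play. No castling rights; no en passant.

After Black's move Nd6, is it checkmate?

no

After Nd6: white king on c8; in check: yes, from the black knight on d6.
White has 4 legal replies: Kxd8, Kb8, Kd7, Kc7.
In check but a legal move exists → not checkmate.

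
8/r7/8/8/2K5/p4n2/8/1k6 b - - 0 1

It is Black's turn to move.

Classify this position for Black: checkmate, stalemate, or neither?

Black to move; black king on b1.
In check: no.
Legal moves for Black include: Ra8, Rh7, Rg7, Rf7, Re7, Rd7, Rc7+, Rb7, Ra6, Ra5, Ra4+, Ng5, Ne5+, Nh4, Nd4, Nh2, Nd2+, Ng1, ... (list truncated; more exist).
Black has legal moves and is not in check → neither.

neither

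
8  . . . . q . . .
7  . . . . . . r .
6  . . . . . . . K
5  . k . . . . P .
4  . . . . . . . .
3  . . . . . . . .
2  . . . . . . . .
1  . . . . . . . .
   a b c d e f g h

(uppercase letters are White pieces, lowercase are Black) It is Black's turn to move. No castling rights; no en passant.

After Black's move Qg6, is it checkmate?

yes

After Qg6: white king on h6; in check: yes, from the black queen on g6.
King squares — g5: own pawn; h5: attacked by Qg6; g6: attacked by Rg7; g7: attacked by Qg6; h7: attacked by Qg6.
White has no legal moves → checkmate.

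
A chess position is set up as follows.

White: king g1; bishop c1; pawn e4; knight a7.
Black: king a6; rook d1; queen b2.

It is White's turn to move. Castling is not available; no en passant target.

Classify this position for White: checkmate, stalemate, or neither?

White to move; white king on g1.
In check: yes, from the black rook on d1.
King squares — f1: attacked by Rd1; h1: attacked by Rd1; f2: attacked by Qb2; g2: attacked by Qb2; h2: attacked by Qb2.
Legal moves for White: none.
In check with no legal moves → checkmate.

checkmate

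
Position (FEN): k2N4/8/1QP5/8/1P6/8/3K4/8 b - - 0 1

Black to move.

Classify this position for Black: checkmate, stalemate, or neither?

stalemate

Black to move; black king on a8.
In check: no.
King squares — a7: attacked by Qb6; b7: attacked by Qb6; b8: attacked by Qb6.
Legal moves for Black: none.
Not in check and no legal moves → stalemate.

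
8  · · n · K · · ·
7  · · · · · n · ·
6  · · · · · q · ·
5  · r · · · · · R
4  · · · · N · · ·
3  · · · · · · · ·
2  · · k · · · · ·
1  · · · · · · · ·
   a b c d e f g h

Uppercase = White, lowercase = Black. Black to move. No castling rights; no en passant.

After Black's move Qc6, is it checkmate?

no

After Qc6: white king on e8; in check: yes, from the black queen on c6.
White has 2 legal replies: Kf8, Kxf7.
In check but a legal move exists → not checkmate.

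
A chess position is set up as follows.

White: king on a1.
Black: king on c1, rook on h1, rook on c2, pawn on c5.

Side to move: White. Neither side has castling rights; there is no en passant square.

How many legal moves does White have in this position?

0

White to move; king on a1.
In check: no.
Legal moves: none.
Count: 0.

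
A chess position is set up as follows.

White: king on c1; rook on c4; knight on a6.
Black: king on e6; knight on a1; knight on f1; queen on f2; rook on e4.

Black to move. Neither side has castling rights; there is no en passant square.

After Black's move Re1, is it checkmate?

After Re1: white king on c1; in check: yes, from the black rook on e1.
King squares — b1: attacked by Re1; d1: attacked by Re1; b2: attacked by Qf2; c2: attacked by Na1; d2: attacked by Nf1.
White has no legal moves → checkmate.

yes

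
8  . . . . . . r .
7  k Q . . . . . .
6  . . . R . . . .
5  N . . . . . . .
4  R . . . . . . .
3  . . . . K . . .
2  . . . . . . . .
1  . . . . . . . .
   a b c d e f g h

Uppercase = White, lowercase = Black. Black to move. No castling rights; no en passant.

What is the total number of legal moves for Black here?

0

Black to move; king on a7.
In check: yes, from the white queen on b7.
Legal moves: none.
Count: 0.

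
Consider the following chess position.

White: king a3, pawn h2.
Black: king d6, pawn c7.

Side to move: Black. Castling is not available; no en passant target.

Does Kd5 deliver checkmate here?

no

After Kd5: white king on a3; in check: no.
White is not in check, so this cannot be checkmate.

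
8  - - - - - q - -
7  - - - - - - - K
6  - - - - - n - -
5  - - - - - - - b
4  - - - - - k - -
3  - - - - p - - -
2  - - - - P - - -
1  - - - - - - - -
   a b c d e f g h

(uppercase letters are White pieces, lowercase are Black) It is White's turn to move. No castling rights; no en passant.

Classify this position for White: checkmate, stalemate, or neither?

checkmate

White to move; white king on h7.
In check: yes, from the black knight on f6.
King squares — g6: attacked by Bh5; h6: attacked by Qf8; g7: attacked by Qf8; g8: attacked by Nf6; h8: attacked by Qf8.
Legal moves for White: none.
In check with no legal moves → checkmate.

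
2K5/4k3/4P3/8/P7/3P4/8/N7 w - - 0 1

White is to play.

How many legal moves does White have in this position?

White to move; king on c8.
In check: no.
Legal moves: Kb8, Kc7, Kb7, Nb3, Nc2, a5, d4.
Count: 7.

7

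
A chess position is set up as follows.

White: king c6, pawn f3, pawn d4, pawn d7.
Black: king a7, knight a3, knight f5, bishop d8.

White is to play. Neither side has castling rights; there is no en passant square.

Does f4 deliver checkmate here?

After f4: black king on a7; in check: no.
Black is not in check, so this cannot be checkmate.

no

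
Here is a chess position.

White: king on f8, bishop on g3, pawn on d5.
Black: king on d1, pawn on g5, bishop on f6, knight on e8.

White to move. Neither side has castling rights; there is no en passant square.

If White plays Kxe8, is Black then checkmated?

no

After Kxe8: black king on d1; in check: no.
Black is not in check, so this cannot be checkmate.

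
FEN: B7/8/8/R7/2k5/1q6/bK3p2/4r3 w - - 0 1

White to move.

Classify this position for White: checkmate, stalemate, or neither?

checkmate

White to move; white king on b2.
In check: yes, from the black queen on b3.
King squares — a1: attacked by Re1; b1: attacked by Re1; c1: attacked by Re1; a2: attacked by Qb3; c2: attacked by Qb3; a3: attacked by Qb3; b3: attacked by Ba2; c3: attacked by Qb3.
Legal moves for White: none.
In check with no legal moves → checkmate.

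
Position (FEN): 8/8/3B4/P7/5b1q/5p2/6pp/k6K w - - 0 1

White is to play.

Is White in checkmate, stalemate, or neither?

White to move; white king on h1.
In check: yes, from the black pawn on g2.
King squares — g1: attacked by Ph2; g2: attacked by Pf3; h2: attacked by Bf4.
Legal moves for White: none.
In check with no legal moves → checkmate.

checkmate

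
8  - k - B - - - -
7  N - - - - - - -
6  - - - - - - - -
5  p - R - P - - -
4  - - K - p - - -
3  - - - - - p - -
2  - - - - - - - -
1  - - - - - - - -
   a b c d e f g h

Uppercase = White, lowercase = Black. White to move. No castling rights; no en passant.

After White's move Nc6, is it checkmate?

no

After Nc6: black king on b8; in check: yes, from the white knight on c6.
Black has 3 legal replies: Kc8, Ka8, Kb7.
In check but a legal move exists → not checkmate.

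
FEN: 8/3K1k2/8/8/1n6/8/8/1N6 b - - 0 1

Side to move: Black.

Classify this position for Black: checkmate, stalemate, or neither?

neither

Black to move; black king on f7.
In check: no.
Legal moves for Black: Kg8, Kf8, Kg7, Kg6, Kf6, Nc6, Na6, Nd5, Nd3, Nc2, Na2.
Black has 11 legal moves and is not in check → neither.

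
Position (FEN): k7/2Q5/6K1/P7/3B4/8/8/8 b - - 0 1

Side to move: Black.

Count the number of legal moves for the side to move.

0

Black to move; king on a8.
In check: no.
Legal moves: none.
Count: 0.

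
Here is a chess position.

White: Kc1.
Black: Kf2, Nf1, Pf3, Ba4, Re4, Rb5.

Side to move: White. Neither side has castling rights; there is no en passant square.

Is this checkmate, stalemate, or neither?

stalemate

White to move; white king on c1.
In check: no.
King squares — b1: attacked by Rb5; d1: attacked by Ba4; b2: attacked by Rb5; c2: attacked by Ba4; d2: attacked by Nf1.
Legal moves for White: none.
Not in check and no legal moves → stalemate.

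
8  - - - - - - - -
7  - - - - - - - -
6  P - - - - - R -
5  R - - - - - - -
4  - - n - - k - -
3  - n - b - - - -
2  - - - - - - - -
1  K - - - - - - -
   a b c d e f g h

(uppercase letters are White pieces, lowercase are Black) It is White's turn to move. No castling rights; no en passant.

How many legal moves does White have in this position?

White to move; king on a1.
In check: yes, from the black knight on b3.
Legal moves: Ka2.
Count: 1.

1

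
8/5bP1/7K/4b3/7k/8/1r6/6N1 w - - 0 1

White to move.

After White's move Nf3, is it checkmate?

After Nf3: black king on h4; in check: yes, from the white knight on f3.
Black has 3 legal replies: Kg4, Kh3, Kg3.
In check but a legal move exists → not checkmate.

no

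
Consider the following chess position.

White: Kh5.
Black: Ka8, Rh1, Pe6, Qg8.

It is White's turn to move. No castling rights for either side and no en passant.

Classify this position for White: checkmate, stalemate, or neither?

White to move; white king on h5.
In check: yes, from the black rook on h1.
King squares — g4: attacked by Qg8; h4: attacked by Rh1; g5: attacked by Qg8; g6: attacked by Qg8; h6: attacked by Rh1.
Legal moves for White: none.
In check with no legal moves → checkmate.

checkmate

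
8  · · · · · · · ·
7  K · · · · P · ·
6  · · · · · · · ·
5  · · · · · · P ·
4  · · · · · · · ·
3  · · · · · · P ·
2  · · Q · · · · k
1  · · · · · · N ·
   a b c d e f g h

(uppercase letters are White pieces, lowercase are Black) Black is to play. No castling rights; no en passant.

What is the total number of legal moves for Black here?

Black to move; king on h2.
In check: yes, from the white queen on c2.
Legal moves: Kxg3, Kh1, Kxg1.
Count: 3.

3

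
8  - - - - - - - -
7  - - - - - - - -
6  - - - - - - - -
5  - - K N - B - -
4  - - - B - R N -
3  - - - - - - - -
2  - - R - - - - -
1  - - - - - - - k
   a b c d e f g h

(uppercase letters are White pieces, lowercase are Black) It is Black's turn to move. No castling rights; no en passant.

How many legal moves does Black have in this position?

0

Black to move; king on h1.
In check: no.
Legal moves: none.
Count: 0.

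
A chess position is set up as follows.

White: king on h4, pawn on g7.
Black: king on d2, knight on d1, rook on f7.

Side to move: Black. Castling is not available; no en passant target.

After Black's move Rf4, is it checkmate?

After Rf4: white king on h4; in check: yes, from the black rook on f4.
White has 4 legal replies: Kh5, Kg5, Kh3, Kg3.
In check but a legal move exists → not checkmate.

no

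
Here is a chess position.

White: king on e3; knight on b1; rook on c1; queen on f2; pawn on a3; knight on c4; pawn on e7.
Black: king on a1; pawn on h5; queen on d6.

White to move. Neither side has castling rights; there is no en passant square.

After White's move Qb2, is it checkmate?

After Qb2: black king on a1; in check: yes, from the white queen on b2.
King squares — b1: attacked by Rc1; a2: attacked by Qb2; b2: attacked by Nc4.
Black has no legal moves → checkmate.

yes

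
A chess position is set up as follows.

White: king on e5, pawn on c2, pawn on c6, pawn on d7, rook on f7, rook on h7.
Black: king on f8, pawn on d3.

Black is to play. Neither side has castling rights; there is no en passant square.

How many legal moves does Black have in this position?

Black to move; king on f8.
In check: yes, from the white rook on f7.
Legal moves: Kg8.
Count: 1.

1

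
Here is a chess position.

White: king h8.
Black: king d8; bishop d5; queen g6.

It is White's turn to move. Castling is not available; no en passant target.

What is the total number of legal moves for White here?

0

White to move; king on h8.
In check: no.
Legal moves: none.
Count: 0.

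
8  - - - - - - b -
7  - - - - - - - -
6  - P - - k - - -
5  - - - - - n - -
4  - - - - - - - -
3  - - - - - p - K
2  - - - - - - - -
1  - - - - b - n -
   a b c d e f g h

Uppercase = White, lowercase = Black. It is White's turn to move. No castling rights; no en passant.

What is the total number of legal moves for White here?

White to move; king on h3.
In check: yes, from the black knight on g1.
Legal moves: Kg4, Kh2.
Count: 2.

2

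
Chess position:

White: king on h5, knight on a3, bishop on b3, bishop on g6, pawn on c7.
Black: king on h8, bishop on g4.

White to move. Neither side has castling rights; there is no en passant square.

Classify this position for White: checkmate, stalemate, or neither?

White to move; white king on h5.
In check: yes, from the black bishop on g4.
King squares — g4: available; h4: available; g5: available; g6: own bishop; h6: available.
Legal moves for White: Kh6, Kg5, Kh4, Kxg4.
White is in check but has 4 legal moves → neither.

neither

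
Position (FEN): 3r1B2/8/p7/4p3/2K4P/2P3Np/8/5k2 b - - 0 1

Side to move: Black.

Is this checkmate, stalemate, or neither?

Black to move; black king on f1.
In check: yes, from the white knight on g3.
Legal moves for Black: Kg2, Kf2, Kg1, Ke1.
Black is in check but has 4 legal moves → neither.

neither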